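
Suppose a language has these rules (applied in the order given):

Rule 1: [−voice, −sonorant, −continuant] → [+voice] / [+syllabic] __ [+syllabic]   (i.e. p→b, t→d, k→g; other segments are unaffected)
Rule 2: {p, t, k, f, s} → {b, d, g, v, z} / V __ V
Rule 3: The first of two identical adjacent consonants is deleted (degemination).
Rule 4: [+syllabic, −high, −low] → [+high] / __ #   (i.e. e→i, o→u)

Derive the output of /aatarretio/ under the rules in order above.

aadarediu

Rule 1 (intervocalic voicing): /t/ is a voiceless stop between vowels /a/ and /a/, so it voices to [d]. /t/ is a voiceless stop between vowels /e/ and /i/, so it voices to [d]. /aatarretio/ → aadarredio.
Rule 2 (intervocalic voicing): no segment meets the environment; /aadarredio/ is unchanged.
Rule 3 (degemination): /rr/ is a geminate; the first /r/ deletes. /aadarredio/ → aadaredio.
Rule 4 (final vowel raising): /o/ is a mid vowel in word-final position, so it raises to [u]. /aadaredio/ → aadarediu.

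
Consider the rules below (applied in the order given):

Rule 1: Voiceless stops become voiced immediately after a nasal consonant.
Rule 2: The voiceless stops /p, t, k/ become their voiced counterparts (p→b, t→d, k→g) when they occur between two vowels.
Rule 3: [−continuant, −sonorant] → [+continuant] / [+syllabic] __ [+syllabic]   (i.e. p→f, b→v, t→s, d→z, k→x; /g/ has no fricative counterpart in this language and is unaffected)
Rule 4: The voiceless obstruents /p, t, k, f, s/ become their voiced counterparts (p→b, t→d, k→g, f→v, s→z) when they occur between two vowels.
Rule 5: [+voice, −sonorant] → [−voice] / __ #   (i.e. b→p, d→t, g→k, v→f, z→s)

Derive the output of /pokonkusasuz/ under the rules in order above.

pogonguzazus

Rule 1 (post-nasal voicing): /k/ is a voiceless stop immediately after the nasal /n/, so it voices to [g]. /pokonkusasuz/ → pokongusasuz.
Rule 2 (intervocalic voicing): /k/ is a voiceless stop between vowels /o/ and /o/, so it voices to [g]. /pokongusasuz/ → pogongusasuz.
Rule 3 (intervocalic spirantization): no segment meets the environment; /pogongusasuz/ is unchanged.
Rule 4 (intervocalic voicing): /s/ is a voiceless obstruent between vowels /u/ and /a/, so it voices to [z]. /s/ is a voiceless obstruent between vowels /a/ and /u/, so it voices to [z]. /pogongusasuz/ → pogonguzazuz.
Rule 5 (final devoicing): /z/ is a voiced obstruent in word-final position, so it devoices to [s]. /pogonguzazuz/ → pogonguzazus.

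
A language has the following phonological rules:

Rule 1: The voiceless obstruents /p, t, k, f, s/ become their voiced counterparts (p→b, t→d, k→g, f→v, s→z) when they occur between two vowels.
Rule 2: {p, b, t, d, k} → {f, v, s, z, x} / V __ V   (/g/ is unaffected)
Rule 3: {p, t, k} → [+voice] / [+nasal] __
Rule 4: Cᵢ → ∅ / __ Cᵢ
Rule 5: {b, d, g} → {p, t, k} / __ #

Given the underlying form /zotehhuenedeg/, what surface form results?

zozehuenezek

Rule 1 (intervocalic voicing): /t/ is a voiceless obstruent between vowels /o/ and /e/, so it voices to [d]. /zotehhuenedeg/ → zodehhuenedeg.
Rule 2 (intervocalic spirantization): /d/ is a stop between vowels /o/ and /e/, so it spirantizes to the fricative [z]. /d/ is a stop between vowels /e/ and /e/, so it spirantizes to the fricative [z]. /zodehhuenedeg/ → zozehhuenezeg.
Rule 3 (post-nasal voicing): no segment meets the environment; /zozehhuenezeg/ is unchanged.
Rule 4 (degemination): /hh/ is a geminate; the first /h/ deletes. /zozehhuenezeg/ → zozehuenezeg.
Rule 5 (final devoicing): /g/ is a voiced stop in word-final position, so it devoices to [k]. /zozehuenezeg/ → zozehuenezek.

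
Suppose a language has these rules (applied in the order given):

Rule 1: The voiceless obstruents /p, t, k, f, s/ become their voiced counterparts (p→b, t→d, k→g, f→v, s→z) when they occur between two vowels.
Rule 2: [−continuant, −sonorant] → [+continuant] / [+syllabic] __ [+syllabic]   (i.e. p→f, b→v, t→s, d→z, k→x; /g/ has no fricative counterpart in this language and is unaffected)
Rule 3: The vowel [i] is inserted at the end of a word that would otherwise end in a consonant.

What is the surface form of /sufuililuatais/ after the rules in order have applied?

suvuililuazaisi

Rule 1 (intervocalic voicing): /f/ is a voiceless obstruent between vowels /u/ and /u/, so it voices to [v]. /t/ is a voiceless obstruent between vowels /a/ and /a/, so it voices to [d]. /sufuililuatais/ → suvuililuadais.
Rule 2 (intervocalic spirantization): /d/ is a stop between vowels /a/ and /a/, so it spirantizes to the fricative [z]. /suvuililuadais/ → suvuililuazais.
Rule 3 (final i-epenthesis): the form ends in the consonant /s/, so [i] is inserted word-finally. /suvuililuazais/ → suvuililuazaisi.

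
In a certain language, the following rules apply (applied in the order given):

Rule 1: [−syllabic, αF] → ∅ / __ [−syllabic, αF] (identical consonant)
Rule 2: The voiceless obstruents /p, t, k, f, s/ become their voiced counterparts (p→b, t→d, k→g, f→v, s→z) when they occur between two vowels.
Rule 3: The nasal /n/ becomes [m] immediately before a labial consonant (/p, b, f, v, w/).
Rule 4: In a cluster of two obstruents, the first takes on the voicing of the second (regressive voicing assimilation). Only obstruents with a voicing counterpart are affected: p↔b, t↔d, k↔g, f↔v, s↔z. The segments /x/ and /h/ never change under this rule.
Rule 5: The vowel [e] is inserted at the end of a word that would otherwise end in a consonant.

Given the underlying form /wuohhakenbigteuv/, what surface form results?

Rule 1 (degemination): /hh/ is a geminate; the first /h/ deletes. /wuohhakenbigteuv/ → wuohakenbigteuv.
Rule 2 (intervocalic voicing): /k/ is a voiceless obstruent between vowels /a/ and /e/, so it voices to [g]. /wuohakenbigteuv/ → wuohagenbigteuv.
Rule 3 (nasal place assimilation): /n/ precedes the labial consonant /b/, so it assimilates in place to [m]. /wuohagenbigteuv/ → wuohagembigteuv.
Rule 4 (regressive voicing assimilation): /g/ precedes the voiceless obstruent /t/, so it devoices to [k] by assimilation. /wuohagembigteuv/ → wuohagembikteuv.
Rule 5 (final e-epenthesis): the form ends in the consonant /v/, so [e] is inserted word-finally. /wuohagembikteuv/ → wuohagembikteuve.

wuohagembikteuve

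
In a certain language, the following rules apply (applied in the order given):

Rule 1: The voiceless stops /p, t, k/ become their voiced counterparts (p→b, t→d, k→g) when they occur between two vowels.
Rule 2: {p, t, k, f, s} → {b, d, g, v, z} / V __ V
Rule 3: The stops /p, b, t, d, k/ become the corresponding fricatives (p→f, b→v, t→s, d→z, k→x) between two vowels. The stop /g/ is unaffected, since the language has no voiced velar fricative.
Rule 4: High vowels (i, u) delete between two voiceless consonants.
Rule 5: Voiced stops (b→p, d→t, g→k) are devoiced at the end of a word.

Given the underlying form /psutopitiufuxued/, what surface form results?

Rule 1 (intervocalic voicing): /t/ is a voiceless stop between vowels /u/ and /o/, so it voices to [d]. /p/ is a voiceless stop between vowels /o/ and /i/, so it voices to [b]. /t/ is a voiceless stop between vowels /i/ and /i/, so it voices to [d]. /psutopitiufuxued/ → psudobidiufuxued.
Rule 2 (intervocalic voicing): /f/ is a voiceless obstruent between vowels /u/ and /u/, so it voices to [v]. /psudobidiufuxued/ → psudobidiuvuxued.
Rule 3 (intervocalic spirantization): /d/ is a stop between vowels /u/ and /o/, so it spirantizes to the fricative [z]. /b/ is a stop between vowels /o/ and /i/, so it spirantizes to the fricative [v]. /d/ is a stop between vowels /i/ and /i/, so it spirantizes to the fricative [z]. /psudobidiuvuxued/ → psuzoviziuvuxued.
Rule 4 (high vowel syncope): no segment meets the environment; /psuzoviziuvuxued/ is unchanged.
Rule 5 (final devoicing): /d/ is a voiced stop in word-final position, so it devoices to [t]. /psuzoviziuvuxued/ → psuzoviziuvuxuet.

psuzoviziuvuxuet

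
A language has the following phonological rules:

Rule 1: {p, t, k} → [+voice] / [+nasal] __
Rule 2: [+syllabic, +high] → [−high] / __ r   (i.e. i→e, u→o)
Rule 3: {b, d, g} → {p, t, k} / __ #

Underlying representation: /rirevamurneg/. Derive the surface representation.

Rule 1 (post-nasal voicing): no segment meets the environment; /rirevamurneg/ is unchanged.
Rule 2 (pre-rhotic lowering): /i/ is a high vowel immediately before /r/, so it lowers to [e]. /u/ is a high vowel immediately before /r/, so it lowers to [o]. /rirevamurneg/ → rerevamorneg.
Rule 3 (final devoicing): /g/ is a voiced stop in word-final position, so it devoices to [k]. /rerevamorneg/ → rerevamornek.

rerevamornek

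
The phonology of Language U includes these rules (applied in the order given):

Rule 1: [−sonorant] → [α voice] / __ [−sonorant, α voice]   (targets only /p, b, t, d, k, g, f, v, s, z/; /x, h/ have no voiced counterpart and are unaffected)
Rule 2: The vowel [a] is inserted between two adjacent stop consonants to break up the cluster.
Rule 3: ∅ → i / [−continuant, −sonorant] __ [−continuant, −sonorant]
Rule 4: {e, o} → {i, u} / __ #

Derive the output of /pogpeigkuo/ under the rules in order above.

Rule 1 (regressive voicing assimilation): /g/ precedes the voiceless obstruent /p/, so it devoices to [k] by assimilation. /g/ precedes the voiceless obstruent /k/, so it devoices to [k] by assimilation. /pogpeigkuo/ → pokpeikkuo.
Rule 2 (stop-cluster a-epenthesis): /k/ and /p/ form a stop–stop cluster, so [a] is inserted between them. /k/ and /k/ form a stop–stop cluster, so [a] is inserted between them. /pokpeikkuo/ → pokapeikakuo.
Rule 3 (stop-cluster i-epenthesis): no segment meets the environment; /pokapeikakuo/ is unchanged.
Rule 4 (final vowel raising): /o/ is a mid vowel in word-final position, so it raises to [u]. /pokapeikakuo/ → pokapeikakuu.

pokapeikakuu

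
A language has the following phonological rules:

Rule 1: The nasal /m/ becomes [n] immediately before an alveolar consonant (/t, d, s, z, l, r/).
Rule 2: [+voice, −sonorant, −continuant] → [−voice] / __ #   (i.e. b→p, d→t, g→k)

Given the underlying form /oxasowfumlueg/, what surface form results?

Rule 1 (nasal place assimilation): /m/ precedes the alveolar consonant /l/, so it assimilates in place to [n]. /oxasowfumlueg/ → oxasowfunlueg.
Rule 2 (final devoicing): /g/ is a voiced stop in word-final position, so it devoices to [k]. /oxasowfunlueg/ → oxasowfunluek.

oxasowfunluek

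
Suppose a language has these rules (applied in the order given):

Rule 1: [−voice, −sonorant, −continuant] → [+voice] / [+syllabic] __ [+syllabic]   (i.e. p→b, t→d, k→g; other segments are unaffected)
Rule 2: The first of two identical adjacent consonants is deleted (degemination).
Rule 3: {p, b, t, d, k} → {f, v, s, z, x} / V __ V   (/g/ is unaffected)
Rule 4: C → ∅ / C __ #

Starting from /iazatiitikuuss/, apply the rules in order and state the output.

Rule 1 (intervocalic voicing): /t/ is a voiceless stop between vowels /a/ and /i/, so it voices to [d]. /t/ is a voiceless stop between vowels /i/ and /i/, so it voices to [d]. /k/ is a voiceless stop between vowels /i/ and /u/, so it voices to [g]. /iazatiitikuuss/ → iazadiidiguuss.
Rule 2 (degemination): /ss/ is a geminate; the first /s/ deletes. /iazadiidiguuss/ → iazadiidiguus.
Rule 3 (intervocalic spirantization): /d/ is a stop between vowels /a/ and /i/, so it spirantizes to the fricative [z]. /d/ is a stop between vowels /i/ and /i/, so it spirantizes to the fricative [z]. /iazadiidiguus/ → iazaziiziguus.
Rule 4 (final cluster simplification): no segment meets the environment; /iazaziiziguus/ is unchanged.

iazaziiziguus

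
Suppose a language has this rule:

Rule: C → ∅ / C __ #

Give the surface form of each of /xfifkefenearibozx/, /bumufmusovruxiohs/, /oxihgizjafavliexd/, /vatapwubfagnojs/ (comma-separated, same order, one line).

/xfifkefenearibozx/: /x/ is the second consonant of a word-final cluster /zx/, so it deletes. → [xfifkefeneariboz].
/bumufmusovruxiohs/: /s/ is the second consonant of a word-final cluster /hs/, so it deletes. → [bumufmusovruxioh].
/oxihgizjafavliexd/: /d/ is the second consonant of a word-final cluster /xd/, so it deletes. → [oxihgizjafavliex].
/vatapwubfagnojs/: /s/ is the second consonant of a word-final cluster /js/, so it deletes. → [vatapwubfagnoj].

xfifkefeneariboz, bumufmusovruxioh, oxihgizjafavliex, vatapwubfagnoj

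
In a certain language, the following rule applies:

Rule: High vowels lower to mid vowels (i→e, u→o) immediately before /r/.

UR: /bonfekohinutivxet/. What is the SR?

No segment of /bonfekohinutivxet/ meets the structural description of the rule, so the form surfaces unchanged.

bonfekohinutivxet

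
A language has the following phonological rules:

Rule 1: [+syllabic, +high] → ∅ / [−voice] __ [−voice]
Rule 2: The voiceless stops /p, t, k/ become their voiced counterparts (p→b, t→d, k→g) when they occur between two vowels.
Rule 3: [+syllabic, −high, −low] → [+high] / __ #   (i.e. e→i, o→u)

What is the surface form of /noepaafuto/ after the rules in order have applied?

noebaaftu

Rule 1 (high vowel syncope): /u/ is a high vowel flanked by voiceless consonants /f/ and /t/, so it deletes. /noepaafuto/ → noepaafto.
Rule 2 (intervocalic voicing): /p/ is a voiceless stop between vowels /e/ and /a/, so it voices to [b]. /noepaafto/ → noebaafto.
Rule 3 (final vowel raising): /o/ is a mid vowel in word-final position, so it raises to [u]. /noebaafto/ → noebaaftu.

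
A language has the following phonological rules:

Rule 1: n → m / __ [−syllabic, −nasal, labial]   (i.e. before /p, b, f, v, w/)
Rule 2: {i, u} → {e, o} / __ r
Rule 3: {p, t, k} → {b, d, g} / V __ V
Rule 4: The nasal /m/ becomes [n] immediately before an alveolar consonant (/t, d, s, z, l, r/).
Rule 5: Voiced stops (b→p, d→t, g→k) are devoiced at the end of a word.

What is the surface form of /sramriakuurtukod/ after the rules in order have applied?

sranriaguortugot

Rule 1 (nasal place assimilation): no segment meets the environment; /sramriakuurtukod/ is unchanged.
Rule 2 (pre-rhotic lowering): /u/ is a high vowel immediately before /r/, so it lowers to [o]. /sramriakuurtukod/ → sramriakuortukod.
Rule 3 (intervocalic voicing): /k/ is a voiceless stop between vowels /a/ and /u/, so it voices to [g]. /k/ is a voiceless stop between vowels /u/ and /o/, so it voices to [g]. /sramriakuortukod/ → sramriaguortugod.
Rule 4 (nasal place assimilation): /m/ precedes the alveolar consonant /r/, so it assimilates in place to [n]. /sramriaguortugod/ → sranriaguortugod.
Rule 5 (final devoicing): /d/ is a voiced stop in word-final position, so it devoices to [t]. /sranriaguortugod/ → sranriaguortugot.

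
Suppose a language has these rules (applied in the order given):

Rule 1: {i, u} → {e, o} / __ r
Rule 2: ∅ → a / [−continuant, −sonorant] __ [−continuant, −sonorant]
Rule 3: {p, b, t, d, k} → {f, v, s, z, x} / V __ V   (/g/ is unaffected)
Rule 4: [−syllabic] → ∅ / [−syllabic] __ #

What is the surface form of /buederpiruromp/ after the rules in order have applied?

Rule 1 (pre-rhotic lowering): /i/ is a high vowel immediately before /r/, so it lowers to [e]. /u/ is a high vowel immediately before /r/, so it lowers to [o]. /buederpiruromp/ → buederperoromp.
Rule 2 (stop-cluster a-epenthesis): no segment meets the environment; /buederperoromp/ is unchanged.
Rule 3 (intervocalic spirantization): /d/ is a stop between vowels /e/ and /e/, so it spirantizes to the fricative [z]. /buederperoromp/ → buezerperoromp.
Rule 4 (final cluster simplification): /p/ is the second consonant of a word-final cluster /mp/, so it deletes. /buezerperoromp/ → buezerperorom.

buezerperorom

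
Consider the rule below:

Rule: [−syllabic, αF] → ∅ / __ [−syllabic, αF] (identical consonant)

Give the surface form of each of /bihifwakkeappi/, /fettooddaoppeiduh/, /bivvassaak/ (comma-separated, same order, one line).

/bihifwakkeappi/: /kk/ is a geminate; the first /k/ deletes. /pp/ is a geminate; the first /p/ deletes. → [bihifwakeapi].
/fettooddaoppeiduh/: /tt/ is a geminate; the first /t/ deletes. /dd/ is a geminate; the first /d/ deletes. /pp/ is a geminate; the first /p/ deletes. → [fetoodaopeiduh].
/bivvassaak/: /vv/ is a geminate; the first /v/ deletes. /ss/ is a geminate; the first /s/ deletes. → [bivasaak].

bihifwakeapi, fetoodaopeiduh, bivasaak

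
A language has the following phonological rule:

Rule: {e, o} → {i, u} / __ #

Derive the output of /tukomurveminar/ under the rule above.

tukomurveminar

No segment of /tukomurveminar/ meets the structural description of the rule, so the form surfaces unchanged.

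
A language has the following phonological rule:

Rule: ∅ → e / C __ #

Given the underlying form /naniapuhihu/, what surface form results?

No segment of /naniapuhihu/ meets the structural description of the rule, so the form surfaces unchanged.

naniapuhihu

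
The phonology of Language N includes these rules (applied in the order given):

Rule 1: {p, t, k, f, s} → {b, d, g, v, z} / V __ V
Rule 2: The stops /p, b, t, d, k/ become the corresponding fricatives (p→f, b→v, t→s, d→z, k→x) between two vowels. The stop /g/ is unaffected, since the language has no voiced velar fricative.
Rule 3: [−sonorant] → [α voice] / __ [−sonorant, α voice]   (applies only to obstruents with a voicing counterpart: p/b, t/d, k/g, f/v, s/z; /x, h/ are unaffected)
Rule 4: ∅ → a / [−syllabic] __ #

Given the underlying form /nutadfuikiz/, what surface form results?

Rule 1 (intervocalic voicing): /t/ is a voiceless obstruent between vowels /u/ and /a/, so it voices to [d]. /k/ is a voiceless obstruent between vowels /i/ and /i/, so it voices to [g]. /nutadfuikiz/ → nudadfuigiz.
Rule 2 (intervocalic spirantization): /d/ is a stop between vowels /u/ and /a/, so it spirantizes to the fricative [z]. /nudadfuigiz/ → nuzadfuigiz.
Rule 3 (regressive voicing assimilation): /d/ precedes the voiceless obstruent /f/, so it devoices to [t] by assimilation. /nuzadfuigiz/ → nuzatfuigiz.
Rule 4 (final a-epenthesis): the form ends in the consonant /z/, so [a] is inserted word-finally. /nuzatfuigiz/ → nuzatfuigiza.

nuzatfuigiza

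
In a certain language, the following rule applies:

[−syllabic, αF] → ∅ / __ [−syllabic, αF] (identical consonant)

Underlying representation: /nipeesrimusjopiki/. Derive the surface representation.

nipeesrimusjopiki

No segment of /nipeesrimusjopiki/ meets the structural description of the rule, so the form surfaces unchanged.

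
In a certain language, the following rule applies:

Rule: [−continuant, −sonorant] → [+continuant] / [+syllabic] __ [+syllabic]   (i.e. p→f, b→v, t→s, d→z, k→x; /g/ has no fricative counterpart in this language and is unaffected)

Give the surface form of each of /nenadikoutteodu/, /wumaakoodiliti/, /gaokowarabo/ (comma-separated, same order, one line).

nenazixoutteozu, wumaaxoozilisi, gaoxowaravo

/nenadikoutteodu/: /d/ is a stop between vowels /a/ and /i/, so it spirantizes to the fricative [z]. /k/ is a stop between vowels /i/ and /o/, so it spirantizes to the fricative [x]. /d/ is a stop between vowels /o/ and /u/, so it spirantizes to the fricative [z]. → [nenazixoutteozu].
/wumaakoodiliti/: /k/ is a stop between vowels /a/ and /o/, so it spirantizes to the fricative [x]. /d/ is a stop between vowels /o/ and /i/, so it spirantizes to the fricative [z]. /t/ is a stop between vowels /i/ and /i/, so it spirantizes to the fricative [s]. → [wumaaxoozilisi].
/gaokowarabo/: /k/ is a stop between vowels /o/ and /o/, so it spirantizes to the fricative [x]. /b/ is a stop between vowels /a/ and /o/, so it spirantizes to the fricative [v]. → [gaoxowaravo].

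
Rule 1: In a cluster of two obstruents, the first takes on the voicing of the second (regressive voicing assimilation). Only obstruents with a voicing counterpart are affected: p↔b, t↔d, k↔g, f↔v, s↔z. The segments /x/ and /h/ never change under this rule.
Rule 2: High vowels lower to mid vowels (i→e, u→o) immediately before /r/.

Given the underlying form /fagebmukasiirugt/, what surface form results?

Rule 1 (regressive voicing assimilation): /g/ precedes the voiceless obstruent /t/, so it devoices to [k] by assimilation. /fagebmukasiirugt/ → fagebmukasiirukt.
Rule 2 (pre-rhotic lowering): /i/ is a high vowel immediately before /r/, so it lowers to [e]. /fagebmukasiirukt/ → fagebmukasierukt.

fagebmukasierukt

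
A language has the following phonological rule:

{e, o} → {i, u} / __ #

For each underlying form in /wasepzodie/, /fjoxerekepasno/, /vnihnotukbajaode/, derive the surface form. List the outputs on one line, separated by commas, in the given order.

/wasepzodie/: /e/ is a mid vowel in word-final position, so it raises to [i]. → [wasepzodii].
/fjoxerekepasno/: /o/ is a mid vowel in word-final position, so it raises to [u]. → [fjoxerekepasnu].
/vnihnotukbajaode/: /e/ is a mid vowel in word-final position, so it raises to [i]. → [vnihnotukbajaodi].

wasepzodii, fjoxerekepasnu, vnihnotukbajaodi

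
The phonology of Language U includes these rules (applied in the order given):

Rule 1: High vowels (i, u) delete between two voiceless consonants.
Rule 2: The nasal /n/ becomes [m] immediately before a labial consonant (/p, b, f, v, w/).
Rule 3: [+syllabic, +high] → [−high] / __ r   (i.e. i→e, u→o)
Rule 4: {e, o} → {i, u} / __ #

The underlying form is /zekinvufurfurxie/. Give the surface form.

Rule 1 (high vowel syncope): no segment meets the environment; /zekinvufurfurxie/ is unchanged.
Rule 2 (nasal place assimilation): /n/ precedes the labial consonant /v/, so it assimilates in place to [m]. /zekinvufurfurxie/ → zekimvufurfurxie.
Rule 3 (pre-rhotic lowering): /u/ is a high vowel immediately before /r/, so it lowers to [o]. /u/ is a high vowel immediately before /r/, so it lowers to [o]. /zekimvufurfurxie/ → zekimvuforforxie.
Rule 4 (final vowel raising): /e/ is a mid vowel in word-final position, so it raises to [i]. /zekimvuforforxie/ → zekimvuforforxii.

zekimvuforforxii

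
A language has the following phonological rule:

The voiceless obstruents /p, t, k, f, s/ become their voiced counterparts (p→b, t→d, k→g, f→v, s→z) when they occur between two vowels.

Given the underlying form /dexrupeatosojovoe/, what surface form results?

dexrubeadozojovoe

/p/ is a voiceless obstruent between vowels /u/ and /e/, so it voices to [b].
/t/ is a voiceless obstruent between vowels /a/ and /o/, so it voices to [d].
/s/ is a voiceless obstruent between vowels /o/ and /o/, so it voices to [z].
Surface form: [dexrubeadozojovoe].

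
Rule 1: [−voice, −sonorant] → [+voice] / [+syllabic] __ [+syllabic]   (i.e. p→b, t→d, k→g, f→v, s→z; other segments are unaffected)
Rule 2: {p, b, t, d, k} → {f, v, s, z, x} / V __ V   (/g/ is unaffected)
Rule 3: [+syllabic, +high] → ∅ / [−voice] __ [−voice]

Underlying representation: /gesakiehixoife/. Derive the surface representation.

Rule 1 (intervocalic voicing): /s/ is a voiceless obstruent between vowels /e/ and /a/, so it voices to [z]. /k/ is a voiceless obstruent between vowels /a/ and /i/, so it voices to [g]. /f/ is a voiceless obstruent between vowels /i/ and /e/, so it voices to [v]. /gesakiehixoife/ → gezagiehixoive.
Rule 2 (intervocalic spirantization): no segment meets the environment; /gezagiehixoive/ is unchanged.
Rule 3 (high vowel syncope): /i/ is a high vowel flanked by voiceless consonants /h/ and /x/, so it deletes. /gezagiehixoive/ → gezagiehxoive.

gezagiehxoive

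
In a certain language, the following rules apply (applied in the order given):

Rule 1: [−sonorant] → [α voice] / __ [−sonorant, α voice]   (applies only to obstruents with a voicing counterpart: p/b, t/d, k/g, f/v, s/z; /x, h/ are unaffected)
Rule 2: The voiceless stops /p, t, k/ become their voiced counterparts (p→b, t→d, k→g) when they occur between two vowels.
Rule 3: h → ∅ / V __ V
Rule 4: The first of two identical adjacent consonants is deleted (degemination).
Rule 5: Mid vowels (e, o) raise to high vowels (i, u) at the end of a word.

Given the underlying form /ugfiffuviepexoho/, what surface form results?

ukfifuviebexou

Rule 1 (regressive voicing assimilation): /g/ precedes the voiceless obstruent /f/, so it devoices to [k] by assimilation. /ugfiffuviepexoho/ → ukfiffuviepexoho.
Rule 2 (intervocalic voicing): /p/ is a voiceless stop between vowels /e/ and /e/, so it voices to [b]. /ukfiffuviepexoho/ → ukfiffuviebexoho.
Rule 3 (intervocalic h-deletion): /h/ occurs between vowels /o/ and /o/, so it deletes. /ukfiffuviebexoho/ → ukfiffuviebexoo.
Rule 4 (degemination): /ff/ is a geminate; the first /f/ deletes. /ukfiffuviebexoo/ → ukfifuviebexoo.
Rule 5 (final vowel raising): /o/ is a mid vowel in word-final position, so it raises to [u]. /ukfifuviebexoo/ → ukfifuviebexou.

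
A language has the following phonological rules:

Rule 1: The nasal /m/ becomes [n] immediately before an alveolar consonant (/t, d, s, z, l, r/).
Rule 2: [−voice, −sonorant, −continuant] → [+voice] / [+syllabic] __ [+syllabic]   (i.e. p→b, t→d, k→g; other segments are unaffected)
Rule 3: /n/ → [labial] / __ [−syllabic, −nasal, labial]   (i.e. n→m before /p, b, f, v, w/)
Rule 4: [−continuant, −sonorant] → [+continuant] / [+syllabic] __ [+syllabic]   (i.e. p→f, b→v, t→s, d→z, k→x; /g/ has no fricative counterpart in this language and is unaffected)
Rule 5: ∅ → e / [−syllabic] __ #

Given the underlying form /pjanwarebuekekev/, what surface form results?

pjamwarevuegegeve

Rule 1 (nasal place assimilation): no segment meets the environment; /pjanwarebuekekev/ is unchanged.
Rule 2 (intervocalic voicing): /k/ is a voiceless stop between vowels /e/ and /e/, so it voices to [g]. /k/ is a voiceless stop between vowels /e/ and /e/, so it voices to [g]. /pjanwarebuekekev/ → pjanwarebuegegev.
Rule 3 (nasal place assimilation): /n/ precedes the labial consonant /w/, so it assimilates in place to [m]. /pjanwarebuegegev/ → pjamwarebuegegev.
Rule 4 (intervocalic spirantization): /b/ is a stop between vowels /e/ and /u/, so it spirantizes to the fricative [v]. /pjamwarebuegegev/ → pjamwarevuegegev.
Rule 5 (final e-epenthesis): the form ends in the consonant /v/, so [e] is inserted word-finally. /pjamwarevuegegev/ → pjamwarevuegegeve.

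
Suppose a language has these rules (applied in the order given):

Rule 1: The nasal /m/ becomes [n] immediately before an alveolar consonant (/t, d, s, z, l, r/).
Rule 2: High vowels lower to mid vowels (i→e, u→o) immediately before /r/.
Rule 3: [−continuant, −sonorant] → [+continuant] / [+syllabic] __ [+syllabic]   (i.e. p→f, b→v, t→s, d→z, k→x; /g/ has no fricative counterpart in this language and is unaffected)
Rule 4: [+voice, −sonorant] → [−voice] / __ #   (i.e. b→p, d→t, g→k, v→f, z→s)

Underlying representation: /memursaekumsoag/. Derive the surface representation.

memorsaexunsoak

Rule 1 (nasal place assimilation): /m/ precedes the alveolar consonant /s/, so it assimilates in place to [n]. /memursaekumsoag/ → memursaekunsoag.
Rule 2 (pre-rhotic lowering): /u/ is a high vowel immediately before /r/, so it lowers to [o]. /memursaekunsoag/ → memorsaekunsoag.
Rule 3 (intervocalic spirantization): /k/ is a stop between vowels /e/ and /u/, so it spirantizes to the fricative [x]. /memorsaekunsoag/ → memorsaexunsoag.
Rule 4 (final devoicing): /g/ is a voiced obstruent in word-final position, so it devoices to [k]. /memorsaexunsoag/ → memorsaexunsoak.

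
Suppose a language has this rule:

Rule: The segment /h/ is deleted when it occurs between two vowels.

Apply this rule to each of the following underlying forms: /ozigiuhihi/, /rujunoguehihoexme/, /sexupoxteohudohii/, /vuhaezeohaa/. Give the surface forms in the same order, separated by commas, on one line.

/ozigiuhihi/: /h/ occurs between vowels /u/ and /i/, so it deletes. /h/ occurs between vowels /i/ and /i/, so it deletes. → [ozigiuii].
/rujunoguehihoexme/: /h/ occurs between vowels /e/ and /i/, so it deletes. /h/ occurs between vowels /i/ and /o/, so it deletes. → [rujunogueioexme].
/sexupoxteohudohii/: /h/ occurs between vowels /o/ and /u/, so it deletes. /h/ occurs between vowels /o/ and /i/, so it deletes. → [sexupoxteoudoii].
/vuhaezeohaa/: /h/ occurs between vowels /u/ and /a/, so it deletes. /h/ occurs between vowels /o/ and /a/, so it deletes. → [vuaezeoaa].

ozigiuii, rujunogueioexme, sexupoxteoudoii, vuaezeoaa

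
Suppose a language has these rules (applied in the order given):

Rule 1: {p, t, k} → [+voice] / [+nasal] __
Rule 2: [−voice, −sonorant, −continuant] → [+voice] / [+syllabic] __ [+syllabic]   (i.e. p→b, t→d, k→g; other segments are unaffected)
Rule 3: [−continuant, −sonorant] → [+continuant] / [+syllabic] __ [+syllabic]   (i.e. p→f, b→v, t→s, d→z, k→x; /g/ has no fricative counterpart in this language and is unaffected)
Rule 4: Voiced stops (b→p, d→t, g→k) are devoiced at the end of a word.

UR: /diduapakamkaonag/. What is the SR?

Rule 1 (post-nasal voicing): /k/ is a voiceless stop immediately after the nasal /m/, so it voices to [g]. /diduapakamkaonag/ → diduapakamgaonag.
Rule 2 (intervocalic voicing): /p/ is a voiceless stop between vowels /a/ and /a/, so it voices to [b]. /k/ is a voiceless stop between vowels /a/ and /a/, so it voices to [g]. /diduapakamgaonag/ → diduabagamgaonag.
Rule 3 (intervocalic spirantization): /d/ is a stop between vowels /i/ and /u/, so it spirantizes to the fricative [z]. /b/ is a stop between vowels /a/ and /a/, so it spirantizes to the fricative [v]. /diduabagamgaonag/ → dizuavagamgaonag.
Rule 4 (final devoicing): /g/ is a voiced stop in word-final position, so it devoices to [k]. /dizuavagamgaonag/ → dizuavagamgaonak.

dizuavagamgaonak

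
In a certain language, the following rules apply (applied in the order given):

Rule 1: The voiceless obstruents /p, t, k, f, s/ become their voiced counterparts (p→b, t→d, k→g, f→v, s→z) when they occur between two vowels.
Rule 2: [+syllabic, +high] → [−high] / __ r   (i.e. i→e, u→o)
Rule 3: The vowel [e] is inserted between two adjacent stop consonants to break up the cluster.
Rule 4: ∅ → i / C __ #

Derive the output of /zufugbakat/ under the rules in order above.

zuvugebagati

Rule 1 (intervocalic voicing): /f/ is a voiceless obstruent between vowels /u/ and /u/, so it voices to [v]. /k/ is a voiceless obstruent between vowels /a/ and /a/, so it voices to [g]. /zufugbakat/ → zuvugbagat.
Rule 2 (pre-rhotic lowering): no segment meets the environment; /zuvugbagat/ is unchanged.
Rule 3 (stop-cluster e-epenthesis): /g/ and /b/ form a stop–stop cluster, so [e] is inserted between them. /zuvugbagat/ → zuvugebagat.
Rule 4 (final i-epenthesis): the form ends in the consonant /t/, so [i] is inserted word-finally. /zuvugebagat/ → zuvugebagati.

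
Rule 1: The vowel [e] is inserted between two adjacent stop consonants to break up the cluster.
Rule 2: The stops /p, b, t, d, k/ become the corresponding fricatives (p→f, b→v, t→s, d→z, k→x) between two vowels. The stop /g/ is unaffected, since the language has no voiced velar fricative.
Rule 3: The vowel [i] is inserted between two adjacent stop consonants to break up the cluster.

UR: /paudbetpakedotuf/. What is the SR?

Rule 1 (stop-cluster e-epenthesis): /d/ and /b/ form a stop–stop cluster, so [e] is inserted between them. /t/ and /p/ form a stop–stop cluster, so [e] is inserted between them. /paudbetpakedotuf/ → paudebetepakedotuf.
Rule 2 (intervocalic spirantization): /d/ is a stop between vowels /u/ and /e/, so it spirantizes to the fricative [z]. /b/ is a stop between vowels /e/ and /e/, so it spirantizes to the fricative [v]. /t/ is a stop between vowels /e/ and /e/, so it spirantizes to the fricative [s]. /p/ is a stop between vowels /e/ and /a/, so it spirantizes to the fricative [f]. /k/ is a stop between vowels /a/ and /e/, so it spirantizes to the fricative [x]. /d/ is a stop between vowels /e/ and /o/, so it spirantizes to the fricative [z]. /t/ is a stop between vowels /o/ and /u/, so it spirantizes to the fricative [s]. /paudebetepakedotuf/ → pauzevesefaxezosuf.
Rule 3 (stop-cluster i-epenthesis): no segment meets the environment; /pauzevesefaxezosuf/ is unchanged.

pauzevesefaxezosuf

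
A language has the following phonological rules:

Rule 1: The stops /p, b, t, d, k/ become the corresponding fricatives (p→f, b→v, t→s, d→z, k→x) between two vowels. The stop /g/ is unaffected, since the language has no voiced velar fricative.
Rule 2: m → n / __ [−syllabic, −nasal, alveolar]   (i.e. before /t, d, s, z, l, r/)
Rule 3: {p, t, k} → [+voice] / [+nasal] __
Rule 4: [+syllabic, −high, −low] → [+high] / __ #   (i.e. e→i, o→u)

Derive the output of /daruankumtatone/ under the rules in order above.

daruangundasoni

Rule 1 (intervocalic spirantization): /t/ is a stop between vowels /a/ and /o/, so it spirantizes to the fricative [s]. /daruankumtatone/ → daruankumtasone.
Rule 2 (nasal place assimilation): /m/ precedes the alveolar consonant /t/, so it assimilates in place to [n]. /daruankumtasone/ → daruankuntasone.
Rule 3 (post-nasal voicing): /k/ is a voiceless stop immediately after the nasal /n/, so it voices to [g]. /t/ is a voiceless stop immediately after the nasal /n/, so it voices to [d]. /daruankuntasone/ → daruangundasone.
Rule 4 (final vowel raising): /e/ is a mid vowel in word-final position, so it raises to [i]. /daruangundasone/ → daruangundasoni.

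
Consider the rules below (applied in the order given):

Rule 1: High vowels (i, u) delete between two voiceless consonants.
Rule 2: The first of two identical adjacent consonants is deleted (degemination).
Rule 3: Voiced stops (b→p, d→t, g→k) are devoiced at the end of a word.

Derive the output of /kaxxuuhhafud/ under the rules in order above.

Rule 1 (high vowel syncope): no segment meets the environment; /kaxxuuhhafud/ is unchanged.
Rule 2 (degemination): /xx/ is a geminate; the first /x/ deletes. /hh/ is a geminate; the first /h/ deletes. /kaxxuuhhafud/ → kaxuuhafud.
Rule 3 (final devoicing): /d/ is a voiced stop in word-final position, so it devoices to [t]. /kaxuuhafud/ → kaxuuhafut.

kaxuuhafut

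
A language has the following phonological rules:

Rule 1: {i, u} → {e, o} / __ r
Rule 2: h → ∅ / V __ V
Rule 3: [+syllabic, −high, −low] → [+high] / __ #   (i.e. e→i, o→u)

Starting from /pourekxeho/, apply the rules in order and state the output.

Rule 1 (pre-rhotic lowering): /u/ is a high vowel immediately before /r/, so it lowers to [o]. /pourekxeho/ → poorekxeho.
Rule 2 (intervocalic h-deletion): /h/ occurs between vowels /e/ and /o/, so it deletes. /poorekxeho/ → poorekxeo.
Rule 3 (final vowel raising): /o/ is a mid vowel in word-final position, so it raises to [u]. /poorekxeo/ → poorekxeu.

poorekxeu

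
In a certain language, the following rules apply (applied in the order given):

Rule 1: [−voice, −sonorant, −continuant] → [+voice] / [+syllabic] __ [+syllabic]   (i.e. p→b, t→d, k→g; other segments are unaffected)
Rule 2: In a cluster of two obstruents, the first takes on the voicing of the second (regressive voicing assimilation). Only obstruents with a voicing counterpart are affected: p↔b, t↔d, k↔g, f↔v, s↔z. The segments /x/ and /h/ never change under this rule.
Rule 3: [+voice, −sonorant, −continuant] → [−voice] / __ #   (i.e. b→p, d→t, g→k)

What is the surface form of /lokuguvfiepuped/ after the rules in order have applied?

loguguffiebubet

Rule 1 (intervocalic voicing): /k/ is a voiceless stop between vowels /o/ and /u/, so it voices to [g]. /p/ is a voiceless stop between vowels /e/ and /u/, so it voices to [b]. /p/ is a voiceless stop between vowels /u/ and /e/, so it voices to [b]. /lokuguvfiepuped/ → loguguvfiebubed.
Rule 2 (regressive voicing assimilation): /v/ precedes the voiceless obstruent /f/, so it devoices to [f] by assimilation. /loguguvfiebubed/ → loguguffiebubed.
Rule 3 (final devoicing): /d/ is a voiced stop in word-final position, so it devoices to [t]. /loguguffiebubed/ → loguguffiebubet.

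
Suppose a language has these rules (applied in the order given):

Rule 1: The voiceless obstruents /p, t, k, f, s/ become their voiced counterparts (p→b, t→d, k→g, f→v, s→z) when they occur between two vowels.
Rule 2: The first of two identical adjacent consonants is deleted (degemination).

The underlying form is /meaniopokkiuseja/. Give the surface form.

Rule 1 (intervocalic voicing): /p/ is a voiceless obstruent between vowels /o/ and /o/, so it voices to [b]. /s/ is a voiceless obstruent between vowels /u/ and /e/, so it voices to [z]. /meaniopokkiuseja/ → meaniobokkiuzeja.
Rule 2 (degemination): /kk/ is a geminate; the first /k/ deletes. /meaniobokkiuzeja/ → meaniobokiuzeja.

meaniobokiuzeja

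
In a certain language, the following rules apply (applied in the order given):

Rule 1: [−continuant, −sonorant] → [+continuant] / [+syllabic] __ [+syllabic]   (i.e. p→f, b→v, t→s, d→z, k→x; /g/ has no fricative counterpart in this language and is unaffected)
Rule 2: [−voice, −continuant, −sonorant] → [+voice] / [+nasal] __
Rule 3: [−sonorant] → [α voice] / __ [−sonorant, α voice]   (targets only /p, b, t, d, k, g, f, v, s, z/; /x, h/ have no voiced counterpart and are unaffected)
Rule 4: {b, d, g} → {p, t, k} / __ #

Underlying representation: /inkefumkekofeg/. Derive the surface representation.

ingefumgexofek

Rule 1 (intervocalic spirantization): /k/ is a stop between vowels /e/ and /o/, so it spirantizes to the fricative [x]. /inkefumkekofeg/ → inkefumkexofeg.
Rule 2 (post-nasal voicing): /k/ is a voiceless stop immediately after the nasal /n/, so it voices to [g]. /k/ is a voiceless stop immediately after the nasal /m/, so it voices to [g]. /inkefumkexofeg/ → ingefumgexofeg.
Rule 3 (regressive voicing assimilation): no segment meets the environment; /ingefumgexofeg/ is unchanged.
Rule 4 (final devoicing): /g/ is a voiced stop in word-final position, so it devoices to [k]. /ingefumgexofeg/ → ingefumgexofek.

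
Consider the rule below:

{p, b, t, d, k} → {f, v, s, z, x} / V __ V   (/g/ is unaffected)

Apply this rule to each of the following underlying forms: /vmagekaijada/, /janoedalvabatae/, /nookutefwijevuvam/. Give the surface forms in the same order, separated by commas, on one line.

vmagexaijaza, janoezalvavasae, nooxusefwijevuvam

/vmagekaijada/: /k/ is a stop between vowels /e/ and /a/, so it spirantizes to the fricative [x]. /d/ is a stop between vowels /a/ and /a/, so it spirantizes to the fricative [z]. → [vmagexaijaza].
/janoedalvabatae/: /d/ is a stop between vowels /e/ and /a/, so it spirantizes to the fricative [z]. /b/ is a stop between vowels /a/ and /a/, so it spirantizes to the fricative [v]. /t/ is a stop between vowels /a/ and /a/, so it spirantizes to the fricative [s]. → [janoezalvavasae].
/nookutefwijevuvam/: /k/ is a stop between vowels /o/ and /u/, so it spirantizes to the fricative [x]. /t/ is a stop between vowels /u/ and /e/, so it spirantizes to the fricative [s]. → [nooxusefwijevuvam].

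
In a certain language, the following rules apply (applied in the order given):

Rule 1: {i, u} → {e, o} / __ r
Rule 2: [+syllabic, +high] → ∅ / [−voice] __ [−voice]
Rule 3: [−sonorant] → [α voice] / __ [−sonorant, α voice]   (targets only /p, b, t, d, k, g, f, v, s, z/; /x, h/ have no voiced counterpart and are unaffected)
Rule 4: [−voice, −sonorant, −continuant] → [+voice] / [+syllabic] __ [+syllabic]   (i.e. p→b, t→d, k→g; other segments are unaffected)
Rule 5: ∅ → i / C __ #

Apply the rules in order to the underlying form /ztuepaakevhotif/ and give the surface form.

stuebaagefhotfi

Rule 1 (pre-rhotic lowering): no segment meets the environment; /ztuepaakevhotif/ is unchanged.
Rule 2 (high vowel syncope): /i/ is a high vowel flanked by voiceless consonants /t/ and /f/, so it deletes. /ztuepaakevhotif/ → ztuepaakevhotf.
Rule 3 (regressive voicing assimilation): /z/ precedes the voiceless obstruent /t/, so it devoices to [s] by assimilation. /v/ precedes the voiceless obstruent /h/, so it devoices to [f] by assimilation. /ztuepaakevhotf/ → stuepaakefhotf.
Rule 4 (intervocalic voicing): /p/ is a voiceless stop between vowels /e/ and /a/, so it voices to [b]. /k/ is a voiceless stop between vowels /a/ and /e/, so it voices to [g]. /stuepaakefhotf/ → stuebaagefhotf.
Rule 5 (final i-epenthesis): the form ends in the consonant /f/, so [i] is inserted word-finally. /stuebaagefhotf/ → stuebaagefhotfi.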